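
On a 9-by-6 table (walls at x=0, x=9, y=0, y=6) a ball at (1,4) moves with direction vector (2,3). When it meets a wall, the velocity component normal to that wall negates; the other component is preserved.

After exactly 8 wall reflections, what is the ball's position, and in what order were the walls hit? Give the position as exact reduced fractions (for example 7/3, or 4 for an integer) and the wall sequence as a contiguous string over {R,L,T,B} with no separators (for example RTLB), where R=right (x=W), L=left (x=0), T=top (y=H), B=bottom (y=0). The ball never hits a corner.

1. t=2/3 → T at (7/3,6); v=(2,-3)
2. t=2 → B at (19/3,0); v=(2,3)
3. t=4/3 → R at (9,4); v=(-2,3)
4. t=2/3 → T at (23/3,6); v=(-2,-3)
5. t=2 → B at (11/3,0); v=(-2,3)
6. t=11/6 → L at (0,11/2); v=(2,3)
7. t=1/6 → T at (1/3,6); v=(2,-3)
8. t=2 → B at (13/3,0); v=(2,3)

Final position: (13/3,0)
Wall sequence: TBRTBLTB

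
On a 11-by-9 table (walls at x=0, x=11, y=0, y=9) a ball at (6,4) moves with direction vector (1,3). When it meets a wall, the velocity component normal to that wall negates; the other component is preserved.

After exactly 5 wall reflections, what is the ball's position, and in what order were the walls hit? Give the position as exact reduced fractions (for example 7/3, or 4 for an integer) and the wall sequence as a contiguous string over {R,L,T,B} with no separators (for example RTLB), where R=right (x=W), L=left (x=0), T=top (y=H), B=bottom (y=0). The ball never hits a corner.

1. t=5/3 → T at (23/3,9); v=(1,-3)
2. t=3 → B at (32/3,0); v=(1,3)
3. t=1/3 → R at (11,1); v=(-1,3)
4. t=8/3 → T at (25/3,9); v=(-1,-3)
5. t=3 → B at (16/3,0); v=(-1,3)

Final position: (16/3,0)
Wall sequence: TBRTB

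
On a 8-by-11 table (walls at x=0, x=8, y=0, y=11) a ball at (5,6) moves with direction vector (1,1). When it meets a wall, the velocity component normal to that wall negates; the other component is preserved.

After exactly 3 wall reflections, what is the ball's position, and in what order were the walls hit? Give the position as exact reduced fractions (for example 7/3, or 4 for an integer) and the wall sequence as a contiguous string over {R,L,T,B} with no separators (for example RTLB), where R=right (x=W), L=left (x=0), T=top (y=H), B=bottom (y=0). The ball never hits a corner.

Final position: (0,5)
Wall sequence: RTL

1. t=3 → R at (8,9); v=(-1,1)
2. t=2 → T at (6,11); v=(-1,-1)
3. t=6 → L at (0,5); v=(1,-1)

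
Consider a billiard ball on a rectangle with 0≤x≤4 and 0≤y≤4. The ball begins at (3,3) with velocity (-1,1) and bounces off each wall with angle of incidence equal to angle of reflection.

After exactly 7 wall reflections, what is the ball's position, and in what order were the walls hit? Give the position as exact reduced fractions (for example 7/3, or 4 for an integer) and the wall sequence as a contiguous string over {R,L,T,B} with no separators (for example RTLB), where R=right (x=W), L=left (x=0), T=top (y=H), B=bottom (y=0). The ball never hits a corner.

Final position: (2,0)
Wall sequence: TLBRTLB

1. t=1 → T at (2,4); v=(-1,-1)
2. t=2 → L at (0,2); v=(1,-1)
3. t=2 → B at (2,0); v=(1,1)
4. t=2 → R at (4,2); v=(-1,1)
5. t=2 → T at (2,4); v=(-1,-1)
6. t=2 → L at (0,2); v=(1,-1)
7. t=2 → B at (2,0); v=(1,1)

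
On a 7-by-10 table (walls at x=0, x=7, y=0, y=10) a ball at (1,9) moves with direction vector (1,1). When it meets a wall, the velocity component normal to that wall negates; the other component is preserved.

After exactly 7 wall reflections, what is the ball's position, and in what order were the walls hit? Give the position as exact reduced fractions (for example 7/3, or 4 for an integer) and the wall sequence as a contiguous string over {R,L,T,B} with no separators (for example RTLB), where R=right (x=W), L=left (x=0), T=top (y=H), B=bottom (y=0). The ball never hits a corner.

1. t=1 → T at (2,10); v=(1,-1)
2. t=5 → R at (7,5); v=(-1,-1)
3. t=5 → B at (2,0); v=(-1,1)
4. t=2 → L at (0,2); v=(1,1)
5. t=7 → R at (7,9); v=(-1,1)
6. t=1 → T at (6,10); v=(-1,-1)
7. t=6 → L at (0,4); v=(1,-1)

Final position: (0,4)
Wall sequence: TRBLRTL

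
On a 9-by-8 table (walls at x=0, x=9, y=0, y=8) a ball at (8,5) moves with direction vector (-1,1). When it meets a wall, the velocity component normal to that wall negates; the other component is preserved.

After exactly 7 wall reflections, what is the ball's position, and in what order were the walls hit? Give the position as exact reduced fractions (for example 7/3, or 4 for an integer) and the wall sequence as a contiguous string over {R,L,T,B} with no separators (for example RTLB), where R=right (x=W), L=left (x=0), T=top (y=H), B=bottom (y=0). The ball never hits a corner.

Final position: (1,0)
Wall sequence: TLBRTLB

1. t=3 → T at (5,8); v=(-1,-1)
2. t=5 → L at (0,3); v=(1,-1)
3. t=3 → B at (3,0); v=(1,1)
4. t=6 → R at (9,6); v=(-1,1)
5. t=2 → T at (7,8); v=(-1,-1)
6. t=7 → L at (0,1); v=(1,-1)
7. t=1 → B at (1,0); v=(1,1)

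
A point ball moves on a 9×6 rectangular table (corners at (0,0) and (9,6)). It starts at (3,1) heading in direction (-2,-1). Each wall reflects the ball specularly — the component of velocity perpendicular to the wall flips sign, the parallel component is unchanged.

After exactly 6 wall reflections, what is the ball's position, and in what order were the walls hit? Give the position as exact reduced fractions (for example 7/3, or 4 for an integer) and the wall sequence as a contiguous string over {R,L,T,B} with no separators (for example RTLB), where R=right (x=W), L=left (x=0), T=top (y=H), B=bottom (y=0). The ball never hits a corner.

Final position: (5,0)
Wall sequence: BLRTLB

1. t=1 → B at (1,0); v=(-2,1)
2. t=1/2 → L at (0,1/2); v=(2,1)
3. t=9/2 → R at (9,5); v=(-2,1)
4. t=1 → T at (7,6); v=(-2,-1)
5. t=7/2 → L at (0,5/2); v=(2,-1)
6. t=5/2 → B at (5,0); v=(2,1)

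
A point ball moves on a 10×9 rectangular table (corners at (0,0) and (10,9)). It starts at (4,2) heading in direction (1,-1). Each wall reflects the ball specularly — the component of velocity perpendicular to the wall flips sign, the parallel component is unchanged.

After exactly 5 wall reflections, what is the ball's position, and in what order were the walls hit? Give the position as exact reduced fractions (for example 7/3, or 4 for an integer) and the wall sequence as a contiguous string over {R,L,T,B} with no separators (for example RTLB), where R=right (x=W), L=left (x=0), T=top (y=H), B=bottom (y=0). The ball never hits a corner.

Final position: (4,0)
Wall sequence: BRTLB

1. t=2 → B at (6,0); v=(1,1)
2. t=4 → R at (10,4); v=(-1,1)
3. t=5 → T at (5,9); v=(-1,-1)
4. t=5 → L at (0,4); v=(1,-1)
5. t=4 → B at (4,0); v=(1,1)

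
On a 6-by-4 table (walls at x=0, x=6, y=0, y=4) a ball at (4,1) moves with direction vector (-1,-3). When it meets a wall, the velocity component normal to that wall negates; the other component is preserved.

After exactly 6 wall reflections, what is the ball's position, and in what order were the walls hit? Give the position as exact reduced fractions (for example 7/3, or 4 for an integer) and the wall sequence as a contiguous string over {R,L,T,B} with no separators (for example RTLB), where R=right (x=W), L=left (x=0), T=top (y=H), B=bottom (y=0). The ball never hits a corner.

Final position: (5/3,0)
Wall sequence: BTBLTB

1. t=1/3 → B at (11/3,0); v=(-1,3)
2. t=4/3 → T at (7/3,4); v=(-1,-3)
3. t=4/3 → B at (1,0); v=(-1,3)
4. t=1 → L at (0,3); v=(1,3)
5. t=1/3 → T at (1/3,4); v=(1,-3)
6. t=4/3 → B at (5/3,0); v=(1,3)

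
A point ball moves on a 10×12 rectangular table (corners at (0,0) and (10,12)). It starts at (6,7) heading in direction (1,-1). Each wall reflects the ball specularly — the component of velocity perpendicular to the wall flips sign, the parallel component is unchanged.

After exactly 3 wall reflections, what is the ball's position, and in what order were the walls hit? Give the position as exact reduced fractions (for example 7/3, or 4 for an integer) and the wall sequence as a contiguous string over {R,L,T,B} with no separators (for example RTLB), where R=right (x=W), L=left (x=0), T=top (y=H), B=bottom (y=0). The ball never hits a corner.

1. t=4 → R at (10,3); v=(-1,-1)
2. t=3 → B at (7,0); v=(-1,1)
3. t=7 → L at (0,7); v=(1,1)

Final position: (0,7)
Wall sequence: RBL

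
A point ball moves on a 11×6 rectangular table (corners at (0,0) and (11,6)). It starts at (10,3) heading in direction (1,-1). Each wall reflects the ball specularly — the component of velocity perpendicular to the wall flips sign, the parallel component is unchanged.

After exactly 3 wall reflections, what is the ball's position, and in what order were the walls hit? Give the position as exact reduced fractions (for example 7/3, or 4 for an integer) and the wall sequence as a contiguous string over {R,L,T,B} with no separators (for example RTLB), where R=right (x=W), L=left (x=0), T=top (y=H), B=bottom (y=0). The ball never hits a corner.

1. t=1 → R at (11,2); v=(-1,-1)
2. t=2 → B at (9,0); v=(-1,1)
3. t=6 → T at (3,6); v=(-1,-1)

Final position: (3,6)
Wall sequence: RBT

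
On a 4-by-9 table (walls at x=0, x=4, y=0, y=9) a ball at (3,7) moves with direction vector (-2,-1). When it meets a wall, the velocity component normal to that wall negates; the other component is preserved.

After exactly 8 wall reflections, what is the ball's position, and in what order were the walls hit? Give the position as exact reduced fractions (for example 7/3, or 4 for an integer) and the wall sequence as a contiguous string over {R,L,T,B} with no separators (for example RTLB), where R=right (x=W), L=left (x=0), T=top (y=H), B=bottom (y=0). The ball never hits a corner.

Final position: (0,13/2)
Wall sequence: LRLBRLRL

1. t=3/2 → L at (0,11/2); v=(2,-1)
2. t=2 → R at (4,7/2); v=(-2,-1)
3. t=2 → L at (0,3/2); v=(2,-1)
4. t=3/2 → B at (3,0); v=(2,1)
5. t=1/2 → R at (4,1/2); v=(-2,1)
6. t=2 → L at (0,5/2); v=(2,1)
7. t=2 → R at (4,9/2); v=(-2,1)
8. t=2 → L at (0,13/2); v=(2,1)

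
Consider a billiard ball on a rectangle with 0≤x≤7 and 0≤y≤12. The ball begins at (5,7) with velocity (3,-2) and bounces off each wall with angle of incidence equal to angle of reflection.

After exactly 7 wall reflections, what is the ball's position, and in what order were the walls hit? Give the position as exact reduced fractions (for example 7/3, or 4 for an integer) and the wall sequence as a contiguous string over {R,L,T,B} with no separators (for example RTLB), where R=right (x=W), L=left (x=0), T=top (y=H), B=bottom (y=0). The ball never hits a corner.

Final position: (7,11)
Wall sequence: RLBRLTR

1. t=2/3 → R at (7,17/3); v=(-3,-2)
2. t=7/3 → L at (0,1); v=(3,-2)
3. t=1/2 → B at (3/2,0); v=(3,2)
4. t=11/6 → R at (7,11/3); v=(-3,2)
5. t=7/3 → L at (0,25/3); v=(3,2)
6. t=11/6 → T at (11/2,12); v=(3,-2)
7. t=1/2 → R at (7,11); v=(-3,-2)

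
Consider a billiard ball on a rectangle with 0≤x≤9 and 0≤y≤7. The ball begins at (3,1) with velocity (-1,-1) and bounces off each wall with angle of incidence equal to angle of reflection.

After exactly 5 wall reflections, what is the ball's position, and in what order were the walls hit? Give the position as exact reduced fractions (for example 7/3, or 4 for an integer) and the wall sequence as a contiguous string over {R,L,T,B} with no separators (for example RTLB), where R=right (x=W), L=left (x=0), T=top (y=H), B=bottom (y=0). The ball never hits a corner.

Final position: (6,0)
Wall sequence: BLTRB

1. t=1 → B at (2,0); v=(-1,1)
2. t=2 → L at (0,2); v=(1,1)
3. t=5 → T at (5,7); v=(1,-1)
4. t=4 → R at (9,3); v=(-1,-1)
5. t=3 → B at (6,0); v=(-1,1)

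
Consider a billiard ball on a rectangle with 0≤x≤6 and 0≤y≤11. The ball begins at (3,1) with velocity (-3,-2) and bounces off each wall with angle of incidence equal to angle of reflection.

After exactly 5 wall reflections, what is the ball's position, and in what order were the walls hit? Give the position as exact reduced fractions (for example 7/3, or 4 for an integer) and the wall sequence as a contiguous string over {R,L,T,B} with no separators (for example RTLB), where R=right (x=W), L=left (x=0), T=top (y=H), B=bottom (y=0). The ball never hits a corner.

Final position: (3,11)
Wall sequence: BLRLT

1. t=1/2 → B at (3/2,0); v=(-3,2)
2. t=1/2 → L at (0,1); v=(3,2)
3. t=2 → R at (6,5); v=(-3,2)
4. t=2 → L at (0,9); v=(3,2)
5. t=1 → T at (3,11); v=(3,-2)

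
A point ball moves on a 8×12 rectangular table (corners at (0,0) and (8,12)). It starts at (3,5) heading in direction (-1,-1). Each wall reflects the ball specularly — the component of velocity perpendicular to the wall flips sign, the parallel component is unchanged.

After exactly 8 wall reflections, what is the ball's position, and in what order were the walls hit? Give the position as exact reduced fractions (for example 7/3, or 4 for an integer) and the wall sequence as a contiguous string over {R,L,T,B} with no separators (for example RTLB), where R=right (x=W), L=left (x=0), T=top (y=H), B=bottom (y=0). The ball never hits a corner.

Final position: (0,6)
Wall sequence: LBRTLRBL

1. t=3 → L at (0,2); v=(1,-1)
2. t=2 → B at (2,0); v=(1,1)
3. t=6 → R at (8,6); v=(-1,1)
4. t=6 → T at (2,12); v=(-1,-1)
5. t=2 → L at (0,10); v=(1,-1)
6. t=8 → R at (8,2); v=(-1,-1)
7. t=2 → B at (6,0); v=(-1,1)
8. t=6 → L at (0,6); v=(1,1)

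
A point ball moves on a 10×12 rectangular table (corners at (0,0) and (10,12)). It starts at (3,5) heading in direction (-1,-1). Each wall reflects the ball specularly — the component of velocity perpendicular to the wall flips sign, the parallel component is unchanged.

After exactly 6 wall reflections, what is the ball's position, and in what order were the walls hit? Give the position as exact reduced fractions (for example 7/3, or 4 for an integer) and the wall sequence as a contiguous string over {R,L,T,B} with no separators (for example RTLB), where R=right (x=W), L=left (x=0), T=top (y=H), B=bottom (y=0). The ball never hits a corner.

Final position: (6,0)
Wall sequence: LBRTLB

1. t=3 → L at (0,2); v=(1,-1)
2. t=2 → B at (2,0); v=(1,1)
3. t=8 → R at (10,8); v=(-1,1)
4. t=4 → T at (6,12); v=(-1,-1)
5. t=6 → L at (0,6); v=(1,-1)
6. t=6 → B at (6,0); v=(1,1)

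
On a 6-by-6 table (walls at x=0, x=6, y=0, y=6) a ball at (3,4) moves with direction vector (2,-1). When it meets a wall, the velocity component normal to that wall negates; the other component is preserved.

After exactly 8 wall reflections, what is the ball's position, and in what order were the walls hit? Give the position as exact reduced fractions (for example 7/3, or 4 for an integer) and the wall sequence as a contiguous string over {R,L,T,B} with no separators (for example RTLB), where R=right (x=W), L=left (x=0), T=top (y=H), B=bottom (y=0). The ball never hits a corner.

Final position: (1,0)
Wall sequence: RBLRTLRB

1. t=3/2 → R at (6,5/2); v=(-2,-1)
2. t=5/2 → B at (1,0); v=(-2,1)
3. t=1/2 → L at (0,1/2); v=(2,1)
4. t=3 → R at (6,7/2); v=(-2,1)
5. t=5/2 → T at (1,6); v=(-2,-1)
6. t=1/2 → L at (0,11/2); v=(2,-1)
7. t=3 → R at (6,5/2); v=(-2,-1)
8. t=5/2 → B at (1,0); v=(-2,1)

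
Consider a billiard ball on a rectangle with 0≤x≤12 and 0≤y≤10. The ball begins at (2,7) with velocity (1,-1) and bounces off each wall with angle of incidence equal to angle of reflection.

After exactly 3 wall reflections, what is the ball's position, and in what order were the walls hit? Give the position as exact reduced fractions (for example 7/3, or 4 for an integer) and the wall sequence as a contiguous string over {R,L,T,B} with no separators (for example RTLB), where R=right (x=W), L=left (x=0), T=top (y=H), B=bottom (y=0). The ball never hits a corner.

1. t=7 → B at (9,0); v=(1,1)
2. t=3 → R at (12,3); v=(-1,1)
3. t=7 → T at (5,10); v=(-1,-1)

Final position: (5,10)
Wall sequence: BRT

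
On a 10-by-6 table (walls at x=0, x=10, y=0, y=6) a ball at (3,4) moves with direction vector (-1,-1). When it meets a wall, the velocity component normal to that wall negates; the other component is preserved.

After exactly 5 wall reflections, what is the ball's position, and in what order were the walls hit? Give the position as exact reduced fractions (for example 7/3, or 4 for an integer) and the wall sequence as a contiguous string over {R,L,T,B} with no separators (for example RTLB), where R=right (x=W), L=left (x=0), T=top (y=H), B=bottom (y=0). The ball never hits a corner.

1. t=3 → L at (0,1); v=(1,-1)
2. t=1 → B at (1,0); v=(1,1)
3. t=6 → T at (7,6); v=(1,-1)
4. t=3 → R at (10,3); v=(-1,-1)
5. t=3 → B at (7,0); v=(-1,1)

Final position: (7,0)
Wall sequence: LBTRB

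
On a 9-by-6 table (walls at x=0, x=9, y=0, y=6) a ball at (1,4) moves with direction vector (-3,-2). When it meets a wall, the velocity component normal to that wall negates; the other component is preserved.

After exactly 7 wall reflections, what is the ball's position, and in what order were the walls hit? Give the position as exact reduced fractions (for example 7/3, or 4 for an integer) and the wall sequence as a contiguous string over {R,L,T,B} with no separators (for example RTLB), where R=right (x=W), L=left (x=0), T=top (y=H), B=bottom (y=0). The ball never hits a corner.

Final position: (9,8/3)
Wall sequence: LBRTLBR

1. t=1/3 → L at (0,10/3); v=(3,-2)
2. t=5/3 → B at (5,0); v=(3,2)
3. t=4/3 → R at (9,8/3); v=(-3,2)
4. t=5/3 → T at (4,6); v=(-3,-2)
5. t=4/3 → L at (0,10/3); v=(3,-2)
6. t=5/3 → B at (5,0); v=(3,2)
7. t=4/3 → R at (9,8/3); v=(-3,2)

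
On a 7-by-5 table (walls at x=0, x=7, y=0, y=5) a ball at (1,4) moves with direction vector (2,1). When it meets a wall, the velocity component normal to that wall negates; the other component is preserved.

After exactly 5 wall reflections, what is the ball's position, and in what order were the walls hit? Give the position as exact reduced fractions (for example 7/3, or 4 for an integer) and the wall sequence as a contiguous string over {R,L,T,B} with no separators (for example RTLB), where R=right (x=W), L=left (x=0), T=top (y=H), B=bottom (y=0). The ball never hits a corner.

Final position: (7,4)
Wall sequence: TRBLR

1. t=1 → T at (3,5); v=(2,-1)
2. t=2 → R at (7,3); v=(-2,-1)
3. t=3 → B at (1,0); v=(-2,1)
4. t=1/2 → L at (0,1/2); v=(2,1)
5. t=7/2 → R at (7,4); v=(-2,1)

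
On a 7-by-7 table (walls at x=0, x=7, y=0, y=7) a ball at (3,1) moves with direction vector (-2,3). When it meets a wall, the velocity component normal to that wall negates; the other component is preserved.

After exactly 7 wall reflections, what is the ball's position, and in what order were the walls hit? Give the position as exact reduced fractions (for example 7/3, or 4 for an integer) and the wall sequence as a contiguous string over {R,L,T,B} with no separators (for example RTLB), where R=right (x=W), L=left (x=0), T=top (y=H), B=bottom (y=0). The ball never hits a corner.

Final position: (1,0)
Wall sequence: LTBRTLB

1. t=3/2 → L at (0,11/2); v=(2,3)
2. t=1/2 → T at (1,7); v=(2,-3)
3. t=7/3 → B at (17/3,0); v=(2,3)
4. t=2/3 → R at (7,2); v=(-2,3)
5. t=5/3 → T at (11/3,7); v=(-2,-3)
6. t=11/6 → L at (0,3/2); v=(2,-3)
7. t=1/2 → B at (1,0); v=(2,3)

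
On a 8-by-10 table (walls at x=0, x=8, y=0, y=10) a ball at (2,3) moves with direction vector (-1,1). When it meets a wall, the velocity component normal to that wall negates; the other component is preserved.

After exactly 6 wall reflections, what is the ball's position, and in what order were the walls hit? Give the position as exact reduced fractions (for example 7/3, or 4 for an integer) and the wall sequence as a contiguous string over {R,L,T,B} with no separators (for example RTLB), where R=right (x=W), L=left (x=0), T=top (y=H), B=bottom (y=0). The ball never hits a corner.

1. t=2 → L at (0,5); v=(1,1)
2. t=5 → T at (5,10); v=(1,-1)
3. t=3 → R at (8,7); v=(-1,-1)
4. t=7 → B at (1,0); v=(-1,1)
5. t=1 → L at (0,1); v=(1,1)
6. t=8 → R at (8,9); v=(-1,1)

Final position: (8,9)
Wall sequence: LTRBLR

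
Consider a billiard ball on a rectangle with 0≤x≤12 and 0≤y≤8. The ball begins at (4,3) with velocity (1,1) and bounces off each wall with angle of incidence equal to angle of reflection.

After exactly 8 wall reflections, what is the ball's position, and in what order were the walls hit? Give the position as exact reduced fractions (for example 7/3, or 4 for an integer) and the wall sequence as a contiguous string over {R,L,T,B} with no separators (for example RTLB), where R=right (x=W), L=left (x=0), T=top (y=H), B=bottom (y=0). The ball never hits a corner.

Final position: (7,8)
Wall sequence: TRBLTBRT

1. t=5 → T at (9,8); v=(1,-1)
2. t=3 → R at (12,5); v=(-1,-1)
3. t=5 → B at (7,0); v=(-1,1)
4. t=7 → L at (0,7); v=(1,1)
5. t=1 → T at (1,8); v=(1,-1)
6. t=8 → B at (9,0); v=(1,1)
7. t=3 → R at (12,3); v=(-1,1)
8. t=5 → T at (7,8); v=(-1,-1)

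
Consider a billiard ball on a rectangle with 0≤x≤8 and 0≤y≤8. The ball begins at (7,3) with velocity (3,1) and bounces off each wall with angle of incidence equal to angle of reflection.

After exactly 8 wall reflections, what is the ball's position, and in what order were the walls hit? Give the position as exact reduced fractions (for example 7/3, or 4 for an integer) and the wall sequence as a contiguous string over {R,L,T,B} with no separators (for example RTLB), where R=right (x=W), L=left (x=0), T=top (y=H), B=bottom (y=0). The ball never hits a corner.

Final position: (0,2/3)
Wall sequence: RLTRLRBL

1. t=1/3 → R at (8,10/3); v=(-3,1)
2. t=8/3 → L at (0,6); v=(3,1)
3. t=2 → T at (6,8); v=(3,-1)
4. t=2/3 → R at (8,22/3); v=(-3,-1)
5. t=8/3 → L at (0,14/3); v=(3,-1)
6. t=8/3 → R at (8,2); v=(-3,-1)
7. t=2 → B at (2,0); v=(-3,1)
8. t=2/3 → L at (0,2/3); v=(3,1)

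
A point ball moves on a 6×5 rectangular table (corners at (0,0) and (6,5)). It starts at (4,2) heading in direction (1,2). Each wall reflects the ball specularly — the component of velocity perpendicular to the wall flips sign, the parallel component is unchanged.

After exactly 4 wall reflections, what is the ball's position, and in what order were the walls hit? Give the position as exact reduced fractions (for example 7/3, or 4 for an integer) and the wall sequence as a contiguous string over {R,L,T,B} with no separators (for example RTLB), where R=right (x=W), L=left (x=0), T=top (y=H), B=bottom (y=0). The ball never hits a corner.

Final position: (3/2,5)
Wall sequence: TRBT

1. t=3/2 → T at (11/2,5); v=(1,-2)
2. t=1/2 → R at (6,4); v=(-1,-2)
3. t=2 → B at (4,0); v=(-1,2)
4. t=5/2 → T at (3/2,5); v=(-1,-2)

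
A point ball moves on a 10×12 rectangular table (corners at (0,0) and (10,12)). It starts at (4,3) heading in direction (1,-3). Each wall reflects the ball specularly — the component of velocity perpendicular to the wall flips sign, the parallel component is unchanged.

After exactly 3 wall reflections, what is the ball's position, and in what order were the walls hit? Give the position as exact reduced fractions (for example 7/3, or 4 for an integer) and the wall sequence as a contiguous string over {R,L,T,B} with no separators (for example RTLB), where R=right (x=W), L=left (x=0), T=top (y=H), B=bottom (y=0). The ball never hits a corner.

Final position: (10,9)
Wall sequence: BTR

1. t=1 → B at (5,0); v=(1,3)
2. t=4 → T at (9,12); v=(1,-3)
3. t=1 → R at (10,9); v=(-1,-3)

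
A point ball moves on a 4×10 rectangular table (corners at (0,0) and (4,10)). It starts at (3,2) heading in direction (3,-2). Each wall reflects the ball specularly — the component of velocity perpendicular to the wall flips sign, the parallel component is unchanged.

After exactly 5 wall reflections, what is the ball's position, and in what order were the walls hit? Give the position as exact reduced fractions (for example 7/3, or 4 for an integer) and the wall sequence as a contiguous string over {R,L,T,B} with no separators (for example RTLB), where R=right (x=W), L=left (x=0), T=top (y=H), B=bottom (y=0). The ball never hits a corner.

1. t=1/3 → R at (4,4/3); v=(-3,-2)
2. t=2/3 → B at (2,0); v=(-3,2)
3. t=2/3 → L at (0,4/3); v=(3,2)
4. t=4/3 → R at (4,4); v=(-3,2)
5. t=4/3 → L at (0,20/3); v=(3,2)

Final position: (0,20/3)
Wall sequence: RBLRL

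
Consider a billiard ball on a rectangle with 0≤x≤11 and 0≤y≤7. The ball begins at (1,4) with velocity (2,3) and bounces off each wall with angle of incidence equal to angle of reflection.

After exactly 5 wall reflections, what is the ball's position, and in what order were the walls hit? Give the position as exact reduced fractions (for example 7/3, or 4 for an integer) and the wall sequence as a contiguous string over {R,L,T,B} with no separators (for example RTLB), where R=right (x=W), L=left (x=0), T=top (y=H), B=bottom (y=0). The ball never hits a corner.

1. t=1 → T at (3,7); v=(2,-3)
2. t=7/3 → B at (23/3,0); v=(2,3)
3. t=5/3 → R at (11,5); v=(-2,3)
4. t=2/3 → T at (29/3,7); v=(-2,-3)
5. t=7/3 → B at (5,0); v=(-2,3)

Final position: (5,0)
Wall sequence: TBRTB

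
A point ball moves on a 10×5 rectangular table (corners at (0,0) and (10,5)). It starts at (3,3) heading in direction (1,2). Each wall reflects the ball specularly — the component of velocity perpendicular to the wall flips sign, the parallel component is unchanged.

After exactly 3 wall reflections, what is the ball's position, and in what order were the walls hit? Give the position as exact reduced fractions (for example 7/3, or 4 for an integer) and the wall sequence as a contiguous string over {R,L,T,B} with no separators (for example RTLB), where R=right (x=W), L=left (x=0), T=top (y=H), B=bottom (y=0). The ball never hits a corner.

Final position: (9,5)
Wall sequence: TBT

1. t=1 → T at (4,5); v=(1,-2)
2. t=5/2 → B at (13/2,0); v=(1,2)
3. t=5/2 → T at (9,5); v=(1,-2)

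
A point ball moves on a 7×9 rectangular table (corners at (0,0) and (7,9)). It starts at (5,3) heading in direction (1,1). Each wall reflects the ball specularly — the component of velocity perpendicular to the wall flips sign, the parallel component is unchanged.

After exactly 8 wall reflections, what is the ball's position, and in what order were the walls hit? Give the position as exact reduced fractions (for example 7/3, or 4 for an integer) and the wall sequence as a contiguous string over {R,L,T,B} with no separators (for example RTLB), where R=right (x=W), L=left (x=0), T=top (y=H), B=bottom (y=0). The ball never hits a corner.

Final position: (7,3)
Wall sequence: RTLBRLTR

1. t=2 → R at (7,5); v=(-1,1)
2. t=4 → T at (3,9); v=(-1,-1)
3. t=3 → L at (0,6); v=(1,-1)
4. t=6 → B at (6,0); v=(1,1)
5. t=1 → R at (7,1); v=(-1,1)
6. t=7 → L at (0,8); v=(1,1)
7. t=1 → T at (1,9); v=(1,-1)
8. t=6 → R at (7,3); v=(-1,-1)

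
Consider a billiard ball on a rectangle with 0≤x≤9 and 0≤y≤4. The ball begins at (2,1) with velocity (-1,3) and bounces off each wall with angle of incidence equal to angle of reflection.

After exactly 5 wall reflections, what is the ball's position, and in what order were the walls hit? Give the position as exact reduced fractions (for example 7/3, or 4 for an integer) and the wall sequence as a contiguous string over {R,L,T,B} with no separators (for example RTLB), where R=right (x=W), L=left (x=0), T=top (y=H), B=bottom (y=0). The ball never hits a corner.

1. t=1 → T at (1,4); v=(-1,-3)
2. t=1 → L at (0,1); v=(1,-3)
3. t=1/3 → B at (1/3,0); v=(1,3)
4. t=4/3 → T at (5/3,4); v=(1,-3)
5. t=4/3 → B at (3,0); v=(1,3)

Final position: (3,0)
Wall sequence: TLBTB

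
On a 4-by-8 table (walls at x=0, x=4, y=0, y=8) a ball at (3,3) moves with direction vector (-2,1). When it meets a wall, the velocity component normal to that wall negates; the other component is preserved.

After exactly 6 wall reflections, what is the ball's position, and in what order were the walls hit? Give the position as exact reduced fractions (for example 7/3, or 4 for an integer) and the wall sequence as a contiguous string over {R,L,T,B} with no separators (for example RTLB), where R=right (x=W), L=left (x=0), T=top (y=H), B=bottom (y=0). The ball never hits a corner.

Final position: (0,7/2)
Wall sequence: LRTLRL

1. t=3/2 → L at (0,9/2); v=(2,1)
2. t=2 → R at (4,13/2); v=(-2,1)
3. t=3/2 → T at (1,8); v=(-2,-1)
4. t=1/2 → L at (0,15/2); v=(2,-1)
5. t=2 → R at (4,11/2); v=(-2,-1)
6. t=2 → L at (0,7/2); v=(2,-1)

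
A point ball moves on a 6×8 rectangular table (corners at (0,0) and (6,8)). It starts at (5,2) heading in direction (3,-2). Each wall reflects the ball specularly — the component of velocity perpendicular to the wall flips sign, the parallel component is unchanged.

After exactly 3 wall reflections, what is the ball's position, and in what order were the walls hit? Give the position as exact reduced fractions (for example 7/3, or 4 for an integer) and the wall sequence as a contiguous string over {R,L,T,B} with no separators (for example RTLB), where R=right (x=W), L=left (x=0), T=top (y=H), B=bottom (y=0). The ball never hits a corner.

Final position: (0,8/3)
Wall sequence: RBL

1. t=1/3 → R at (6,4/3); v=(-3,-2)
2. t=2/3 → B at (4,0); v=(-3,2)
3. t=4/3 → L at (0,8/3); v=(3,2)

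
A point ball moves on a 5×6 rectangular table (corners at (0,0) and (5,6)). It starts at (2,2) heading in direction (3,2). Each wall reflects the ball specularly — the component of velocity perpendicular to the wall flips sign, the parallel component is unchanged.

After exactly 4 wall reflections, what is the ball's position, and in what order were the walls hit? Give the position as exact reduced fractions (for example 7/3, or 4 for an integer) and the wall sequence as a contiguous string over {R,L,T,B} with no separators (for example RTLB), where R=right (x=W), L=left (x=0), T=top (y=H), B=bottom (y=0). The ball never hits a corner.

Final position: (5,4/3)
Wall sequence: RTLR

1. t=1 → R at (5,4); v=(-3,2)
2. t=1 → T at (2,6); v=(-3,-2)
3. t=2/3 → L at (0,14/3); v=(3,-2)
4. t=5/3 → R at (5,4/3); v=(-3,-2)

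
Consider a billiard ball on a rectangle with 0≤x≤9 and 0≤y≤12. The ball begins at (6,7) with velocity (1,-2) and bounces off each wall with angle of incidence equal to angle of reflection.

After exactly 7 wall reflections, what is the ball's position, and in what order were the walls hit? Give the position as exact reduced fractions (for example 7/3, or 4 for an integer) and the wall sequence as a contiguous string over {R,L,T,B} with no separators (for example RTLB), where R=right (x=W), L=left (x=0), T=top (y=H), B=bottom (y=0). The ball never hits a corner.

Final position: (17/2,12)
Wall sequence: RBTLBRT

1. t=3 → R at (9,1); v=(-1,-2)
2. t=1/2 → B at (17/2,0); v=(-1,2)
3. t=6 → T at (5/2,12); v=(-1,-2)
4. t=5/2 → L at (0,7); v=(1,-2)
5. t=7/2 → B at (7/2,0); v=(1,2)
6. t=11/2 → R at (9,11); v=(-1,2)
7. t=1/2 → T at (17/2,12); v=(-1,-2)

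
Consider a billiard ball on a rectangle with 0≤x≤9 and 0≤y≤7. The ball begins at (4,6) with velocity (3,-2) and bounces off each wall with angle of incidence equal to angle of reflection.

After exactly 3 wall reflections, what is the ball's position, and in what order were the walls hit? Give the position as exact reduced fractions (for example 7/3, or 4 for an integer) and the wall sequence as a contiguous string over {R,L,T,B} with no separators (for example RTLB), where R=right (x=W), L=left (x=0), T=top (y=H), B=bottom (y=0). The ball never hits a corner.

1. t=5/3 → R at (9,8/3); v=(-3,-2)
2. t=4/3 → B at (5,0); v=(-3,2)
3. t=5/3 → L at (0,10/3); v=(3,2)

Final position: (0,10/3)
Wall sequence: RBL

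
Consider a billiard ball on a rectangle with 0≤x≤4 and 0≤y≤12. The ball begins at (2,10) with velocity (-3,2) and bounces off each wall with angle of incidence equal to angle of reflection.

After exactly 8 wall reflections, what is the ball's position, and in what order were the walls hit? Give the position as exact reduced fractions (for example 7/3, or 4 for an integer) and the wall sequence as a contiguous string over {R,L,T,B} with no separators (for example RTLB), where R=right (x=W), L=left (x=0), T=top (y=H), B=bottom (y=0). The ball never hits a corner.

Final position: (4,2/3)
Wall sequence: LTRLRLBR

1. t=2/3 → L at (0,34/3); v=(3,2)
2. t=1/3 → T at (1,12); v=(3,-2)
3. t=1 → R at (4,10); v=(-3,-2)
4. t=4/3 → L at (0,22/3); v=(3,-2)
5. t=4/3 → R at (4,14/3); v=(-3,-2)
6. t=4/3 → L at (0,2); v=(3,-2)
7. t=1 → B at (3,0); v=(3,2)
8. t=1/3 → R at (4,2/3); v=(-3,2)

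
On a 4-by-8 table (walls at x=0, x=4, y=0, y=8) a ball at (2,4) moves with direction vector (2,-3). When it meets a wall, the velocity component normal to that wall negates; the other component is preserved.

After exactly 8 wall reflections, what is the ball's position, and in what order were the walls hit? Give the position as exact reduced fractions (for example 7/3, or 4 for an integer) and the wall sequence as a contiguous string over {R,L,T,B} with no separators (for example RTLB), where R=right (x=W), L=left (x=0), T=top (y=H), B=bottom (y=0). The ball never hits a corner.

Final position: (4,7)
Wall sequence: RBLTRBLR

1. t=1 → R at (4,1); v=(-2,-3)
2. t=1/3 → B at (10/3,0); v=(-2,3)
3. t=5/3 → L at (0,5); v=(2,3)
4. t=1 → T at (2,8); v=(2,-3)
5. t=1 → R at (4,5); v=(-2,-3)
6. t=5/3 → B at (2/3,0); v=(-2,3)
7. t=1/3 → L at (0,1); v=(2,3)
8. t=2 → R at (4,7); v=(-2,3)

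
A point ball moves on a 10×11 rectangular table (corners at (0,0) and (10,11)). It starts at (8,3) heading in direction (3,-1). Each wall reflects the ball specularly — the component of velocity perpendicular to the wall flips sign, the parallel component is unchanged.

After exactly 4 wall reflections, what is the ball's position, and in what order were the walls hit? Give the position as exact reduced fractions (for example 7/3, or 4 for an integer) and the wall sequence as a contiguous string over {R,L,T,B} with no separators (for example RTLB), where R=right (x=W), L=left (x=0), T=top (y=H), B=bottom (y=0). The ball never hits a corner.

Final position: (10,13/3)
Wall sequence: RBLR

1. t=2/3 → R at (10,7/3); v=(-3,-1)
2. t=7/3 → B at (3,0); v=(-3,1)
3. t=1 → L at (0,1); v=(3,1)
4. t=10/3 → R at (10,13/3); v=(-3,1)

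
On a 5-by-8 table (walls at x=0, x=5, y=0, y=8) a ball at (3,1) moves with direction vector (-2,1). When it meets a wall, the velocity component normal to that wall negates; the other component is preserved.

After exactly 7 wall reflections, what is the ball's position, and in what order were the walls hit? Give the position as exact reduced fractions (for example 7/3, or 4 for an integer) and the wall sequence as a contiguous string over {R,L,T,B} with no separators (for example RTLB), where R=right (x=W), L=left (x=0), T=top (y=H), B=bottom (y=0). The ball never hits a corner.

Final position: (5,1)
Wall sequence: LRLTRLR

1. t=3/2 → L at (0,5/2); v=(2,1)
2. t=5/2 → R at (5,5); v=(-2,1)
3. t=5/2 → L at (0,15/2); v=(2,1)
4. t=1/2 → T at (1,8); v=(2,-1)
5. t=2 → R at (5,6); v=(-2,-1)
6. t=5/2 → L at (0,7/2); v=(2,-1)
7. t=5/2 → R at (5,1); v=(-2,-1)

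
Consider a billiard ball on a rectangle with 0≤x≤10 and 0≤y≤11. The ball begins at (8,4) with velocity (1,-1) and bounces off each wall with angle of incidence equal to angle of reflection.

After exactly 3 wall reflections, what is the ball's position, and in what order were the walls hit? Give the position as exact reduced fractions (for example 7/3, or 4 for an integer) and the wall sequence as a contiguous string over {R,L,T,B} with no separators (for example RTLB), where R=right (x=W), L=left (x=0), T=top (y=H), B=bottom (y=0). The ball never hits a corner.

1. t=2 → R at (10,2); v=(-1,-1)
2. t=2 → B at (8,0); v=(-1,1)
3. t=8 → L at (0,8); v=(1,1)

Final position: (0,8)
Wall sequence: RBL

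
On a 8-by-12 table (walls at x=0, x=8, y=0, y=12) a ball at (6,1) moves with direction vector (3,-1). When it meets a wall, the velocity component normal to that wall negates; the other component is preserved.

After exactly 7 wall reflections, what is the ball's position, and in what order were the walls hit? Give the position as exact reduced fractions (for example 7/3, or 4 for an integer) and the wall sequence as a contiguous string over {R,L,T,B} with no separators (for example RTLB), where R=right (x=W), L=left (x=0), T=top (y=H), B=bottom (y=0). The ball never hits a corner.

Final position: (3,12)
Wall sequence: RBLRLRT

1. t=2/3 → R at (8,1/3); v=(-3,-1)
2. t=1/3 → B at (7,0); v=(-3,1)
3. t=7/3 → L at (0,7/3); v=(3,1)
4. t=8/3 → R at (8,5); v=(-3,1)
5. t=8/3 → L at (0,23/3); v=(3,1)
6. t=8/3 → R at (8,31/3); v=(-3,1)
7. t=5/3 → T at (3,12); v=(-3,-1)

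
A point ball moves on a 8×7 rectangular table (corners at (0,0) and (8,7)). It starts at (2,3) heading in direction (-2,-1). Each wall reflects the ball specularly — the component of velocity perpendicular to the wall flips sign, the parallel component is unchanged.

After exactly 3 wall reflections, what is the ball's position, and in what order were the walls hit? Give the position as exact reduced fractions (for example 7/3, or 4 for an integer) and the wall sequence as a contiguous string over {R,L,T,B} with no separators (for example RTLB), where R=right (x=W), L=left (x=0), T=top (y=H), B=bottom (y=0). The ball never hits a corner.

Final position: (8,2)
Wall sequence: LBR

1. t=1 → L at (0,2); v=(2,-1)
2. t=2 → B at (4,0); v=(2,1)
3. t=2 → R at (8,2); v=(-2,1)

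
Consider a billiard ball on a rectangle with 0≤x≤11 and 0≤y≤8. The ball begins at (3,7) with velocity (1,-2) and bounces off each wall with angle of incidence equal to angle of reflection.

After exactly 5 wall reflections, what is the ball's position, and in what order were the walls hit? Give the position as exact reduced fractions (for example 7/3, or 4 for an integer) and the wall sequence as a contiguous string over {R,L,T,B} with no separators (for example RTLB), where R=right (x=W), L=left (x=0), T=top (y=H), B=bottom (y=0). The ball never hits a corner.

1. t=7/2 → B at (13/2,0); v=(1,2)
2. t=4 → T at (21/2,8); v=(1,-2)
3. t=1/2 → R at (11,7); v=(-1,-2)
4. t=7/2 → B at (15/2,0); v=(-1,2)
5. t=4 → T at (7/2,8); v=(-1,-2)

Final position: (7/2,8)
Wall sequence: BTRBT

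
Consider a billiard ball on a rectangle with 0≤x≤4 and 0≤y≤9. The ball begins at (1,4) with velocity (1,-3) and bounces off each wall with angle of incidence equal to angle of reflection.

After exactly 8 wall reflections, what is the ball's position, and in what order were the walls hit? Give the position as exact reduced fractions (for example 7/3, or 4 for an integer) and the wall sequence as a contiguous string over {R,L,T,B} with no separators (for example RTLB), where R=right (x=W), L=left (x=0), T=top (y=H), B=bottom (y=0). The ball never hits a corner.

Final position: (5/3,0)
Wall sequence: BRTLBTRB

1. t=4/3 → B at (7/3,0); v=(1,3)
2. t=5/3 → R at (4,5); v=(-1,3)
3. t=4/3 → T at (8/3,9); v=(-1,-3)
4. t=8/3 → L at (0,1); v=(1,-3)
5. t=1/3 → B at (1/3,0); v=(1,3)
6. t=3 → T at (10/3,9); v=(1,-3)
7. t=2/3 → R at (4,7); v=(-1,-3)
8. t=7/3 → B at (5/3,0); v=(-1,3)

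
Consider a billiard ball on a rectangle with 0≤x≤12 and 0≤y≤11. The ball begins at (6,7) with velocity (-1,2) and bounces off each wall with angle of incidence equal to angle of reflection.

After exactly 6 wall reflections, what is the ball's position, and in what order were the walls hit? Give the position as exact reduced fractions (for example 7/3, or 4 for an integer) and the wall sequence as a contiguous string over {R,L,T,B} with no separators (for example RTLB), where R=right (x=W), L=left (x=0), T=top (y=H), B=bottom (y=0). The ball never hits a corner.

1. t=2 → T at (4,11); v=(-1,-2)
2. t=4 → L at (0,3); v=(1,-2)
3. t=3/2 → B at (3/2,0); v=(1,2)
4. t=11/2 → T at (7,11); v=(1,-2)
5. t=5 → R at (12,1); v=(-1,-2)
6. t=1/2 → B at (23/2,0); v=(-1,2)

Final position: (23/2,0)
Wall sequence: TLBTRB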